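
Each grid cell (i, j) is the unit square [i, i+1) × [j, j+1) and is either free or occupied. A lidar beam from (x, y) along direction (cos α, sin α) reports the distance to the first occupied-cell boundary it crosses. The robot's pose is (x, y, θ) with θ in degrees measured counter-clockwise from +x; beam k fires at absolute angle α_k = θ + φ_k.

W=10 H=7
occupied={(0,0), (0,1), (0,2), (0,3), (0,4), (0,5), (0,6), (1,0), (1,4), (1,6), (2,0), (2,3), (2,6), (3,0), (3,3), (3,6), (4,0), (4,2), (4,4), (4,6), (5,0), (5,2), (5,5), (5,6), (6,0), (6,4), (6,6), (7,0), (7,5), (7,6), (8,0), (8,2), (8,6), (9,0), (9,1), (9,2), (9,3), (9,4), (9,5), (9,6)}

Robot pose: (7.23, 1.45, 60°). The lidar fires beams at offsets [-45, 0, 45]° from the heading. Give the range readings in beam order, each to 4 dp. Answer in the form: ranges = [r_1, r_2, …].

beam 1: φ=-45°, α=15°
  d=(0.9659,0.2588)  start (7,1)  tX=0.7972 tY=2.1250  stride 1/|dx|=1.0353 1/|dy|=3.8637
    cross x-line → (8,1), t=0.7972
    cross x-line → (9,1), t=1.8324 (wall)
  → r_1 = 1.8324
beam 2: φ=0°, α=60°
  d=(0.5000,0.8660)  start (7,1)  tX=1.5400 tY=0.6351  stride 1/|dx|=2.0000 1/|dy|=1.1547
    cross y-line → (7,2), t=0.6351
    cross x-line → (8,2), t=1.5400 (wall)
  → r_2 = 1.5400
beam 3: φ=45°, α=105°
  d=(-0.2588,0.9659)  start (7,1)  tX=0.8887 tY=0.5694  stride 1/|dx|=3.8637 1/|dy|=1.0353
    cross y-line → (7,2), t=0.5694
    cross x-line → (6,2), t=0.8887
    cross y-line → (6,3), t=1.6047
    cross y-line → (6,4), t=2.6400 (wall)
  → r_3 = 2.6400

ranges = [1.8324, 1.5400, 2.6400]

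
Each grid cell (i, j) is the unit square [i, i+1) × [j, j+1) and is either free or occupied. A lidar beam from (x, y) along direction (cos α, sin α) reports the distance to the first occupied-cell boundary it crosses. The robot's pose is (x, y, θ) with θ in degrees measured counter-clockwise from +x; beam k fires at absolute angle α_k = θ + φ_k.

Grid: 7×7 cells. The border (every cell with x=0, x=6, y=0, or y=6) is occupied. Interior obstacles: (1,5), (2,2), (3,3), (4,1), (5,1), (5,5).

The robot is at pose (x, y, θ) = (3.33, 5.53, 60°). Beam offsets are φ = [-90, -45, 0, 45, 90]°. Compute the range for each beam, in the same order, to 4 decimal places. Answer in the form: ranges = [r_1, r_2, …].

ranges = [3.0831, 1.7289, 0.5427, 0.4866, 0.9400]

beam 1: φ=-90°, α=330°
  cosα=0.8660 sinα=-0.5000 | (3,5) | tMaxX 0.7736 tMaxY 1.0600 | tΔX 1.1547 tΔY 2.0000
    t=0.7736 [x] (4,5)
    t=1.0600 [y] (4,4)
    t=1.9283 [x] (5,4)
    t=3.0600 [y] (5,3)
    t=3.0831 [x] (6,3) — stop
  → r_1 = 3.0831
beam 2: φ=-45°, α=15°
  cosα=0.9659 sinα=0.2588 | (3,5) | tMaxX 0.6936 tMaxY 1.8159 | tΔX 1.0353 tΔY 3.8637
    t=0.6936 [x] (4,5)
    t=1.7289 [x] (5,5) — stop
  → r_2 = 1.7289
beam 3: φ=0°, α=60°
  cosα=0.5000 sinα=0.8660 | (3,5) | tMaxX 1.3400 tMaxY 0.5427 | tΔX 2.0000 tΔY 1.1547
    t=0.5427 [y] (3,6) — stop
  → r_3 = 0.5427
beam 4: φ=45°, α=105°
  cosα=-0.2588 sinα=0.9659 | (3,5) | tMaxX 1.2750 tMaxY 0.4866 | tΔX 3.8637 tΔY 1.0353
    t=0.4866 [y] (3,6) — stop
  → r_4 = 0.4866
beam 5: φ=90°, α=150°
  cosα=-0.8660 sinα=0.5000 | (3,5) | tMaxX 0.3811 tMaxY 0.9400 | tΔX 1.1547 tΔY 2.0000
    t=0.3811 [x] (2,5)
    t=0.9400 [y] (2,6) — stop
  → r_5 = 0.9400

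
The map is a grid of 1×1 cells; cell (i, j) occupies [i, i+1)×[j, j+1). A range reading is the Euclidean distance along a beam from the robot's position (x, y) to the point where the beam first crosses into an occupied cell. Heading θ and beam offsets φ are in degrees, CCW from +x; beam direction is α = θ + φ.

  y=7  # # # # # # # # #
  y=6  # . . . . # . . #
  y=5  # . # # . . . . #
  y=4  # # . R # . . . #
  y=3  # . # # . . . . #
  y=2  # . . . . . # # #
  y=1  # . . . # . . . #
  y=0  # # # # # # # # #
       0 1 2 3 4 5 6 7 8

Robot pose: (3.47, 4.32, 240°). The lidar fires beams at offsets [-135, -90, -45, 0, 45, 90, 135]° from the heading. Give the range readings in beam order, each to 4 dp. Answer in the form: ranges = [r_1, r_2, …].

ranges = [0.7040, 1.3600, 1.2364, 0.3695, 0.3313, 0.6120, 0.5487]

beam 1: φ=-135°, α=105°
  cosα=-0.2588 sinα=0.9659 | (3,4) | tMaxX 1.8159 tMaxY 0.7040 | tΔX 3.8637 tΔY 1.0353
    t=0.7040 [y] (3,5) — stop
  → r_1 = 0.7040
beam 2: φ=-90°, α=150°
  cosα=-0.8660 sinα=0.5000 | (3,4) | tMaxX 0.5427 tMaxY 1.3600 | tΔX 1.1547 tΔY 2.0000
    t=0.5427 [x] (2,4)
    t=1.3600 [y] (2,5) — stop
  → r_2 = 1.3600
beam 3: φ=-45°, α=195°
  cosα=-0.9659 sinα=-0.2588 | (3,4) | tMaxX 0.4866 tMaxY 1.2364 | tΔX 1.0353 tΔY 3.8637
    t=0.4866 [x] (2,4)
    t=1.2364 [y] (2,3) — stop
  → r_3 = 1.2364
beam 4: φ=0°, α=240°
  cosα=-0.5000 sinα=-0.8660 | (3,4) | tMaxX 0.9400 tMaxY 0.3695 | tΔX 2.0000 tΔY 1.1547
    t=0.3695 [y] (3,3) — stop
  → r_4 = 0.3695
beam 5: φ=45°, α=285°
  cosα=0.2588 sinα=-0.9659 | (3,4) | tMaxX 2.0478 tMaxY 0.3313 | tΔX 3.8637 tΔY 1.0353
    t=0.3313 [y] (3,3) — stop
  → r_5 = 0.3313
beam 6: φ=90°, α=330°
  cosα=0.8660 sinα=-0.5000 | (3,4) | tMaxX 0.6120 tMaxY 0.6400 | tΔX 1.1547 tΔY 2.0000
    t=0.6120 [x] (4,4) — stop
  → r_6 = 0.6120
beam 7: φ=135°, α=15°
  cosα=0.9659 sinα=0.2588 | (3,4) | tMaxX 0.5487 tMaxY 2.6273 | tΔX 1.0353 tΔY 3.8637
    t=0.5487 [x] (4,4) — stop
  → r_7 = 0.5487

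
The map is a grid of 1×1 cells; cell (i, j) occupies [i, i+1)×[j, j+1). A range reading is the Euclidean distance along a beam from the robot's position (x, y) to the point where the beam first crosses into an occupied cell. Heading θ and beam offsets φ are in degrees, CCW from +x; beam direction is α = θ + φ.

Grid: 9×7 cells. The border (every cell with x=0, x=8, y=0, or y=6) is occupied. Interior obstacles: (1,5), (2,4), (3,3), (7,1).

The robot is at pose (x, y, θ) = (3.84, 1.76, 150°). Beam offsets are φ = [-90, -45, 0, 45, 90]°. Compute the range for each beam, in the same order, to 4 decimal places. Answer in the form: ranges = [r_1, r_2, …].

ranges = [4.8959, 1.2837, 3.2793, 2.9364, 0.8776]

beam 1: φ=-90°, α=60°
  direction (0.5000, 0.8660); cell (3,1); t to first gridline: x 0.3200, y 0.2771 (then +2.0000 / +1.1547)
    (3,2) via y @ 0.2771
    (4,2) via x @ 0.3200
    (4,3) via y @ 1.4318
    (5,3) via x @ 2.3200
    (5,4) via y @ 2.5865
    (5,5) via y @ 3.7412
    (6,5) via x @ 4.3200
    (6,6) via y @ 4.8959  # hit
  → r_1 = 4.8959
beam 2: φ=-45°, α=105°
  direction (-0.2588, 0.9659); cell (3,1); t to first gridline: x 3.2455, y 0.2485 (then +3.8637 / +1.0353)
    (3,2) via y @ 0.2485
    (3,3) via y @ 1.2837  # hit
  → r_2 = 1.2837
beam 3: φ=0°, α=150°
  direction (-0.8660, 0.5000); cell (3,1); t to first gridline: x 0.9699, y 0.4800 (then +1.1547 / +2.0000)
    (3,2) via y @ 0.4800
    (2,2) via x @ 0.9699
    (1,2) via x @ 2.1246
    (1,3) via y @ 2.4800
    (0,3) via x @ 3.2793  # hit
  → r_3 = 3.2793
beam 4: φ=45°, α=195°
  direction (-0.9659, -0.2588); cell (3,1); t to first gridline: x 0.8696, y 2.9364 (then +1.0353 / +3.8637)
    (2,1) via x @ 0.8696
    (1,1) via x @ 1.9049
    (1,0) via y @ 2.9364  # hit
  → r_4 = 2.9364
beam 5: φ=90°, α=240°
  direction (-0.5000, -0.8660); cell (3,1); t to first gridline: x 1.6800, y 0.8776 (then +2.0000 / +1.1547)
    (3,0) via y @ 0.8776  # hit
  → r_5 = 0.8776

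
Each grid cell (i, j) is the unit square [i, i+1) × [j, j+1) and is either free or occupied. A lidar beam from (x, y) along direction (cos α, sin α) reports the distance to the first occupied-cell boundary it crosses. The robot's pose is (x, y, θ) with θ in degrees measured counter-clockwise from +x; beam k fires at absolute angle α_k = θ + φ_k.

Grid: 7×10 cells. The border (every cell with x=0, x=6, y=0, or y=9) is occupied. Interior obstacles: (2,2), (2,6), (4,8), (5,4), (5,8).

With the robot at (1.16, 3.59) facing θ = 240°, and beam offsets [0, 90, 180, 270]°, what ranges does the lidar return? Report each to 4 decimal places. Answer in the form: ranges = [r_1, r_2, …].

ranges = [0.3200, 1.1800, 2.7828, 0.1848]

beam 1: φ=0°, α=240°
  cosα=-0.5000 sinα=-0.8660 | (1,3) | tMaxX 0.3200 tMaxY 0.6813 | tΔX 2.0000 tΔY 1.1547
    t=0.3200 [x] (0,3) — stop
  → r_1 = 0.3200
beam 2: φ=90°, α=330°
  cosα=0.8660 sinα=-0.5000 | (1,3) | tMaxX 0.9699 tMaxY 1.1800 | tΔX 1.1547 tΔY 2.0000
    t=0.9699 [x] (2,3)
    t=1.1800 [y] (2,2) — stop
  → r_2 = 1.1800
beam 3: φ=180°, α=60°
  cosα=0.5000 sinα=0.8660 | (1,3) | tMaxX 1.6800 tMaxY 0.4734 | tΔX 2.0000 tΔY 1.1547
    t=0.4734 [y] (1,4)
    t=1.6281 [y] (1,5)
    t=1.6800 [x] (2,5)
    t=2.7828 [y] (2,6) — stop
  → r_3 = 2.7828
beam 4: φ=270°, α=150°
  cosα=-0.8660 sinα=0.5000 | (1,3) | tMaxX 0.1848 tMaxY 0.8200 | tΔX 1.1547 tΔY 2.0000
    t=0.1848 [x] (0,3) — stop
  → r_4 = 0.1848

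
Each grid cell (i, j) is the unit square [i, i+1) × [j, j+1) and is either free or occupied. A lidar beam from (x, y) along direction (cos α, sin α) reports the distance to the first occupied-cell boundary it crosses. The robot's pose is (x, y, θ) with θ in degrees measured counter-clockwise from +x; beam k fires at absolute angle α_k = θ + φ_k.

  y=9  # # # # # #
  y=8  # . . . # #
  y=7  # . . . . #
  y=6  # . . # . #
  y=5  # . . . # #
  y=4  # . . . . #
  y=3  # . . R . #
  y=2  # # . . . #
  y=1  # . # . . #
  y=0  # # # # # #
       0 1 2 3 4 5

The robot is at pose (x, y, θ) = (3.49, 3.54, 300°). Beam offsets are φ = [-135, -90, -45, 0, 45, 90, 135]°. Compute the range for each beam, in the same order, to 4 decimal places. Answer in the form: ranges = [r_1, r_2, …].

ranges = [2.5778, 1.7205, 1.8932, 2.9329, 1.5633, 1.7436, 1.9705]

beam 1: φ=-135°, α=165°
  d=(-0.9659,0.2588)  start (3,3)  tX=0.5073 tY=1.7773  stride 1/|dx|=1.0353 1/|dy|=3.8637
    cross x-line → (2,3), t=0.5073
    cross x-line → (1,3), t=1.5426
    cross y-line → (1,4), t=1.7773
    cross x-line → (0,4), t=2.5778 (wall)
  → r_1 = 2.5778
beam 2: φ=-90°, α=210°
  d=(-0.8660,-0.5000)  start (3,3)  tX=0.5658 tY=1.0800  stride 1/|dx|=1.1547 1/|dy|=2.0000
    cross x-line → (2,3), t=0.5658
    cross y-line → (2,2), t=1.0800
    cross x-line → (1,2), t=1.7205 (wall)
  → r_2 = 1.7205
beam 3: φ=-45°, α=255°
  d=(-0.2588,-0.9659)  start (3,3)  tX=1.8932 tY=0.5590  stride 1/|dx|=3.8637 1/|dy|=1.0353
    cross y-line → (3,2), t=0.5590
    cross y-line → (3,1), t=1.5943
    cross x-line → (2,1), t=1.8932 (wall)
  → r_3 = 1.8932
beam 4: φ=0°, α=300°
  d=(0.5000,-0.8660)  start (3,3)  tX=1.0200 tY=0.6235  stride 1/|dx|=2.0000 1/|dy|=1.1547
    cross y-line → (3,2), t=0.6235
    cross x-line → (4,2), t=1.0200
    cross y-line → (4,1), t=1.7782
    cross y-line → (4,0), t=2.9329 (wall)
  → r_4 = 2.9329
beam 5: φ=45°, α=345°
  d=(0.9659,-0.2588)  start (3,3)  tX=0.5280 tY=2.0864  stride 1/|dx|=1.0353 1/|dy|=3.8637
    cross x-line → (4,3), t=0.5280
    cross x-line → (5,3), t=1.5633 (wall)
  → r_5 = 1.5633
beam 6: φ=90°, α=30°
  d=(0.8660,0.5000)  start (3,3)  tX=0.5889 tY=0.9200  stride 1/|dx|=1.1547 1/|dy|=2.0000
    cross x-line → (4,3), t=0.5889
    cross y-line → (4,4), t=0.9200
    cross x-line → (5,4), t=1.7436 (wall)
  → r_6 = 1.7436
beam 7: φ=135°, α=75°
  d=(0.2588,0.9659)  start (3,3)  tX=1.9705 tY=0.4762  stride 1/|dx|=3.8637 1/|dy|=1.0353
    cross y-line → (3,4), t=0.4762
    cross y-line → (3,5), t=1.5115
    cross x-line → (4,5), t=1.9705 (wall)
  → r_7 = 1.9705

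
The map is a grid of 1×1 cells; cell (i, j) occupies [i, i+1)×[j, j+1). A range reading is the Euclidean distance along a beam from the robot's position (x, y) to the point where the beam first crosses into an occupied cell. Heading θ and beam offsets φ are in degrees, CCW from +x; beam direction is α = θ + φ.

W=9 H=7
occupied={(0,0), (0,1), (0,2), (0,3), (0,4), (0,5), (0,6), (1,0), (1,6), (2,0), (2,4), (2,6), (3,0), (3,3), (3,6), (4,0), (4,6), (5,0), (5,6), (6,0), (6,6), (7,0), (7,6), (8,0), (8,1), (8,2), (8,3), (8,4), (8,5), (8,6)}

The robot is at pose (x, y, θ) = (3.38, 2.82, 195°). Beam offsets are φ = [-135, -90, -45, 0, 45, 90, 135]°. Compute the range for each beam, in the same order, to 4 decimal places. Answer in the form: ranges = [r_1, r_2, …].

ranges = [0.2078, 0.1863, 0.3600, 2.4640, 2.1016, 1.8842, 3.6400]

beam 1: φ=-135°, α=60°
  direction (0.5000, 0.8660); cell (3,2); t to first gridline: x 1.2400, y 0.2078 (then +2.0000 / +1.1547)
    (3,3) via y @ 0.2078  # hit
  → r_1 = 0.2078
beam 2: φ=-90°, α=105°
  direction (-0.2588, 0.9659); cell (3,2); t to first gridline: x 1.4682, y 0.1863 (then +3.8637 / +1.0353)
    (3,3) via y @ 0.1863  # hit
  → r_2 = 0.1863
beam 3: φ=-45°, α=150°
  direction (-0.8660, 0.5000); cell (3,2); t to first gridline: x 0.4388, y 0.3600 (then +1.1547 / +2.0000)
    (3,3) via y @ 0.3600  # hit
  → r_3 = 0.3600
beam 4: φ=0°, α=195°
  direction (-0.9659, -0.2588); cell (3,2); t to first gridline: x 0.3934, y 3.1682 (then +1.0353 / +3.8637)
    (2,2) via x @ 0.3934
    (1,2) via x @ 1.4287
    (0,2) via x @ 2.4640  # hit
  → r_4 = 2.4640
beam 5: φ=45°, α=240°
  direction (-0.5000, -0.8660); cell (3,2); t to first gridline: x 0.7600, y 0.9469 (then +2.0000 / +1.1547)
    (2,2) via x @ 0.7600
    (2,1) via y @ 0.9469
    (2,0) via y @ 2.1016  # hit
  → r_5 = 2.1016
beam 6: φ=90°, α=285°
  direction (0.2588, -0.9659); cell (3,2); t to first gridline: x 2.3955, y 0.8489 (then +3.8637 / +1.0353)
    (3,1) via y @ 0.8489
    (3,0) via y @ 1.8842  # hit
  → r_6 = 1.8842
beam 7: φ=135°, α=330°
  direction (0.8660, -0.5000); cell (3,2); t to first gridline: x 0.7159, y 1.6400 (then +1.1547 / +2.0000)
    (4,2) via x @ 0.7159
    (4,1) via y @ 1.6400
    (5,1) via x @ 1.8706
    (6,1) via x @ 3.0253
    (6,0) via y @ 3.6400  # hit
  → r_7 = 3.6400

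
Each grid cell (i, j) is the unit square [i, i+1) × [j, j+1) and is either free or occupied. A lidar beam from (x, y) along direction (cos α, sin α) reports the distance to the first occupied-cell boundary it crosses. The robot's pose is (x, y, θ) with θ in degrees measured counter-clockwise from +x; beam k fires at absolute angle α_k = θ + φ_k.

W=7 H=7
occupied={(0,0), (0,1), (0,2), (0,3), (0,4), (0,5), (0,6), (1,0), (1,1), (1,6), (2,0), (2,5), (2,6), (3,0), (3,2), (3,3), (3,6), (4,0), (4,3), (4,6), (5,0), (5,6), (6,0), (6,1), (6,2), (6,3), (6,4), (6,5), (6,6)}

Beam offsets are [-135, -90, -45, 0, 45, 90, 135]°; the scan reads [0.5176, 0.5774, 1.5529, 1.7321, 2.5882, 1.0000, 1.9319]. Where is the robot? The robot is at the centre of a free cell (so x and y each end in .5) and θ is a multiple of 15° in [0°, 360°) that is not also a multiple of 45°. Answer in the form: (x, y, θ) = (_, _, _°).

(x, y, θ) = (2.5, 4.5, 210°)

Candidates: 20 free-cell centres × 16 headings = 320 poses. Raycast each; keep the one whose scan matches to 4 dp.
  (2.5, 4.5, 120°): beam 1 = 1.9319 ≠ 0.5176 ✗
  (1.5, 5.5, 210°): beam 3 = 0.5176 ≠ 1.5529 ✗
  (5.5, 3.5, 120°): beam 3 = 1.9319 ≠ 1.5529 ✗
  (4.5, 1.5, 15°): beam 1 = 0.5774 ≠ 0.5176 ✗
  …
  (2.5, 4.5, 210°): r_1=0.5176, r_2=0.5774, r_3=1.5529, r_4=1.7321, r_5=2.5882, r_6=1.0000, r_7=1.9319 — all match ✓
Only this pose fits every beam.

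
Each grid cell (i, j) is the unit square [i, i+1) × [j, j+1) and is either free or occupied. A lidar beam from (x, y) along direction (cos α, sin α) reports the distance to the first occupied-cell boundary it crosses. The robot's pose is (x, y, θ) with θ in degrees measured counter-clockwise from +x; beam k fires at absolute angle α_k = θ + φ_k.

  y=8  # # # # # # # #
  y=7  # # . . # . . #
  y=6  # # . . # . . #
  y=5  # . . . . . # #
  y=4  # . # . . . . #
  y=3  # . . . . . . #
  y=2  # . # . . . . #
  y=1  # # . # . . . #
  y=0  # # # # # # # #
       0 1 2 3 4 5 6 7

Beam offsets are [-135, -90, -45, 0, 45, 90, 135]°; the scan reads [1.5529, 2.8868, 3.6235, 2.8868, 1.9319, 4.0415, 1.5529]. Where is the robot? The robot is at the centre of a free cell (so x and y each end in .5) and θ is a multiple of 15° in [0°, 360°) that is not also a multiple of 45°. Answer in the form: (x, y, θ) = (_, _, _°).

Enumerate (i+0.5, j+0.5, θ) over the 33 free cells and 16 admissible headings. For each, cast all 7 beams and compare to the given ranges.
  (5.5, 7.5, 30°): beam 1 = 5.7956 ≠ 1.5529 ✗
  (5.5, 4.5, 105°): beam 1 = 1.7321 ≠ 1.5529 ✗
  (3.5, 2.5, 165°): beam 1 = 4.0415 ≠ 1.5529 ✗
  …
  (4.5, 4.5, 330°): r_1=1.5529, r_2=2.8868, r_3=3.6235, r_4=2.8868, r_5=1.9319, r_6=4.0415, r_7=1.5529 — all match ✓
Only this pose fits every beam.

(x, y, θ) = (4.5, 4.5, 330°)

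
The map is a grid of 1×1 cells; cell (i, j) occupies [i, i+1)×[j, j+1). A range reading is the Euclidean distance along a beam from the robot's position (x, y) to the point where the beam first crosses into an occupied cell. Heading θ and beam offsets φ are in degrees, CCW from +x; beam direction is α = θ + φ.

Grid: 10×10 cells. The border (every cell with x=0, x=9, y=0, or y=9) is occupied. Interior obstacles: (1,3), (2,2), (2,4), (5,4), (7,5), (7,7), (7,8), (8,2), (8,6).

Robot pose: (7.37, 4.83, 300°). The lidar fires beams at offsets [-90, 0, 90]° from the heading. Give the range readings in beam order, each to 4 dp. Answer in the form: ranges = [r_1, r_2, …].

ranges = [1.5819, 2.1131, 0.3400]

beam 1: φ=-90°, α=210°
  dir = (cos 210°, sin 210°) = (-0.8660, -0.5000); from cell (7,4)
  next x-line at t=0.4272, next y-line at t=1.6600; Δt_x=1.1547, Δt_y=2.0000
    x: enter (6,4) at t=0.4272
    x: enter (5,4) at t=1.5819 ← occupied
  → r_1 = 1.5819
beam 2: φ=0°, α=300°
  dir = (cos 300°, sin 300°) = (0.5000, -0.8660); from cell (7,4)
  next x-line at t=1.2600, next y-line at t=0.9584; Δt_x=2.0000, Δt_y=1.1547
    y: enter (7,3) at t=0.9584
    x: enter (8,3) at t=1.2600
    y: enter (8,2) at t=2.1131 ← occupied
  → r_2 = 2.1131
beam 3: φ=90°, α=30°
  dir = (cos 30°, sin 30°) = (0.8660, 0.5000); from cell (7,4)
  next x-line at t=0.7275, next y-line at t=0.3400; Δt_x=1.1547, Δt_y=2.0000
    y: enter (7,5) at t=0.3400 ← occupied
  → r_3 = 0.3400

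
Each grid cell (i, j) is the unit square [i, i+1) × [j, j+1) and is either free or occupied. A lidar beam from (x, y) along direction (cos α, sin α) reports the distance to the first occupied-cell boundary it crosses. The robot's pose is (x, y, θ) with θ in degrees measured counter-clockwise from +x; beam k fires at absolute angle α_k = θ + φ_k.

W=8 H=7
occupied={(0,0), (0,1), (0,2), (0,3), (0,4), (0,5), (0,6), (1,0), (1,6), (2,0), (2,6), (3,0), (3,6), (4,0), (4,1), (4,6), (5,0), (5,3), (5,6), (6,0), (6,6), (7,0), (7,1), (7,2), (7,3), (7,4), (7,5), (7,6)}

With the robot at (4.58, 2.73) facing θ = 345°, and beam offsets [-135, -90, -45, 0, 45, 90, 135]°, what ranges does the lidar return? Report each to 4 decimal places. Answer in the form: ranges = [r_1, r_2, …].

beam 1: φ=-135°, α=210°
  direction (-0.8660, -0.5000); cell (4,2); t to first gridline: x 0.6697, y 1.4600 (then +1.1547 / +2.0000)
    (3,2) via x @ 0.6697
    (3,1) via y @ 1.4600
    (2,1) via x @ 1.8244
    (1,1) via x @ 2.9791
    (1,0) via y @ 3.4600  # hit
  → r_1 = 3.4600
beam 2: φ=-90°, α=255°
  direction (-0.2588, -0.9659); cell (4,2); t to first gridline: x 2.2409, y 0.7558 (then +3.8637 / +1.0353)
    (4,1) via y @ 0.7558  # hit
  → r_2 = 0.7558
beam 3: φ=-45°, α=300°
  direction (0.5000, -0.8660); cell (4,2); t to first gridline: x 0.8400, y 0.8429 (then +2.0000 / +1.1547)
    (5,2) via x @ 0.8400
    (5,1) via y @ 0.8429
    (5,0) via y @ 1.9976  # hit
  → r_3 = 1.9976
beam 4: φ=0°, α=345°
  direction (0.9659, -0.2588); cell (4,2); t to first gridline: x 0.4348, y 2.8205 (then +1.0353 / +3.8637)
    (5,2) via x @ 0.4348
    (6,2) via x @ 1.4701
    (7,2) via x @ 2.5054  # hit
  → r_4 = 2.5054
beam 5: φ=45°, α=30°
  direction (0.8660, 0.5000); cell (4,2); t to first gridline: x 0.4850, y 0.5400 (then +1.1547 / +2.0000)
    (5,2) via x @ 0.4850
    (5,3) via y @ 0.5400  # hit
  → r_5 = 0.5400
beam 6: φ=90°, α=75°
  direction (0.2588, 0.9659); cell (4,2); t to first gridline: x 1.6228, y 0.2795 (then +3.8637 / +1.0353)
    (4,3) via y @ 0.2795
    (4,4) via y @ 1.3148
    (5,4) via x @ 1.6228
    (5,5) via y @ 2.3501
    (5,6) via y @ 3.3854  # hit
  → r_6 = 3.3854
beam 7: φ=135°, α=120°
  direction (-0.5000, 0.8660); cell (4,2); t to first gridline: x 1.1600, y 0.3118 (then +2.0000 / +1.1547)
    (4,3) via y @ 0.3118
    (3,3) via x @ 1.1600
    (3,4) via y @ 1.4665
    (3,5) via y @ 2.6212
    (2,5) via x @ 3.1600
    (2,6) via y @ 3.7759  # hit
  → r_7 = 3.7759

ranges = [3.4600, 0.7558, 1.9976, 2.5054, 0.5400, 3.3854, 3.7759]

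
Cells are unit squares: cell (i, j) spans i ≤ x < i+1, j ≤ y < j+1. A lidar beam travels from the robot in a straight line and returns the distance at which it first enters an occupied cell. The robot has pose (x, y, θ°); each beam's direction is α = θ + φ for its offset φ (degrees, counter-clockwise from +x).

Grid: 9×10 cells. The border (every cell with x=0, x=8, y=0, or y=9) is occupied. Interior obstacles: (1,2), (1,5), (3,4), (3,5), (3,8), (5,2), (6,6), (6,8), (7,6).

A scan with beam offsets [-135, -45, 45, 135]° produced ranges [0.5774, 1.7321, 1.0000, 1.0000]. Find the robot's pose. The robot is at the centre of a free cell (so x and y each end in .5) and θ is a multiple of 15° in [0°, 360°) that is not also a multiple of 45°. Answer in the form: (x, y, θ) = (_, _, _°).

(x, y, θ) = (6.5, 1.5, 75°)

Candidates: 47 free-cell centres × 16 headings = 752 poses. Raycast each; keep the one whose scan matches to 4 dp.
  (4.5, 8.5, 345°): beam 2 = 7.0000 ≠ 1.7321 ✗
  (7.5, 7.5, 330°): beam 1 = 5.7956 ≠ 0.5774 ✗
  (7.5, 8.5, 255°): beam 2 = 0.5774 ≠ 1.7321 ✗
  …
  (6.5, 1.5, 75°): r_1=0.5774, r_2=1.7321, r_3=1.0000, r_4=1.0000 — all match ✓
Unique over the lattice → pose = (6.5, 1.5, 75°).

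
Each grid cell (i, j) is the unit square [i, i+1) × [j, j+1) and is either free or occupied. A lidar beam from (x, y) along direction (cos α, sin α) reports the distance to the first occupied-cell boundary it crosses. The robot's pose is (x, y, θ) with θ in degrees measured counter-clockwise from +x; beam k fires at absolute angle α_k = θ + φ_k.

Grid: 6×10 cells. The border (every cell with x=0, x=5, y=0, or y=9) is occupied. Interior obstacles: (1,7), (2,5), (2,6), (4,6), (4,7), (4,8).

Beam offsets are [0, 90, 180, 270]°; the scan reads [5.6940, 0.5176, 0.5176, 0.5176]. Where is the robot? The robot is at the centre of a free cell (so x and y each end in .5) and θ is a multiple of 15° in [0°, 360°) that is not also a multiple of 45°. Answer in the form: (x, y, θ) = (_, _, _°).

Enumerate (i+0.5, j+0.5, θ) over the 26 free cells and 16 admissible headings. For each, cast all 4 beams and compare to the given ranges.
  (2.5, 4.5, 300°): beam 1 = 4.0415 ≠ 5.6940 ✗
  (4.5, 2.5, 300°): beam 1 = 1.0000 ≠ 5.6940 ✗
  (2.5, 4.5, 240°): beam 1 = 3.0000 ≠ 5.6940 ✗
  …
  (1.5, 6.5, 285°): r_1=5.6940, r_2=0.5176, r_3=0.5176, r_4=0.5176 — all match ✓
No second candidate reproduces the full scan.

(x, y, θ) = (1.5, 6.5, 285°)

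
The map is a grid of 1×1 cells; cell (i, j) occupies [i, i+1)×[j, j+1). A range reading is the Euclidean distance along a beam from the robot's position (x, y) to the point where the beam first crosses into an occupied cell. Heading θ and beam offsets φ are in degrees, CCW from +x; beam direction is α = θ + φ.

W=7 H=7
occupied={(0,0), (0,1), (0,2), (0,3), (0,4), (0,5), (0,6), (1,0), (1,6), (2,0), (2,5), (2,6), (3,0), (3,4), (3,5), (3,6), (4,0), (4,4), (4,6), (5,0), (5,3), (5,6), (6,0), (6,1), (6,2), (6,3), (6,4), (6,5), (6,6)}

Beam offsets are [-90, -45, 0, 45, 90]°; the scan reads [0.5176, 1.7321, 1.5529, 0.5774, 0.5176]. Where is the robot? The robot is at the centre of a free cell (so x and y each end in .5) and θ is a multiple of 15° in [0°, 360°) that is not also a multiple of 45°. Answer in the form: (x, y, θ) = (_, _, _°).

(x, y, θ) = (4.5, 5.5, 15°)

Enumerate (i+0.5, j+0.5, θ) over the 20 free cells and 16 admissible headings. For each, cast all 5 beams and compare to the given ranges.
  (2.5, 4.5, 300°): beam 1 = 1.7321 ≠ 0.5176 ✗
  (4.5, 2.5, 75°): beam 1 = 1.5529 ≠ 0.5176 ✗
  (3.5, 3.5, 30°): beam 1 = 2.8868 ≠ 0.5176 ✗
  (4.5, 1.5, 15°): beam 2 = 1.0000 ≠ 1.7321 ✗
  (1.5, 1.5, 105°): beam 1 = 4.6587 ≠ 0.5176 ✗
  …
  (4.5, 5.5, 15°): r_1=0.5176, r_2=1.7321, r_3=1.5529, r_4=0.5774, r_5=0.5176 — all match ✓
Only this pose fits every beam.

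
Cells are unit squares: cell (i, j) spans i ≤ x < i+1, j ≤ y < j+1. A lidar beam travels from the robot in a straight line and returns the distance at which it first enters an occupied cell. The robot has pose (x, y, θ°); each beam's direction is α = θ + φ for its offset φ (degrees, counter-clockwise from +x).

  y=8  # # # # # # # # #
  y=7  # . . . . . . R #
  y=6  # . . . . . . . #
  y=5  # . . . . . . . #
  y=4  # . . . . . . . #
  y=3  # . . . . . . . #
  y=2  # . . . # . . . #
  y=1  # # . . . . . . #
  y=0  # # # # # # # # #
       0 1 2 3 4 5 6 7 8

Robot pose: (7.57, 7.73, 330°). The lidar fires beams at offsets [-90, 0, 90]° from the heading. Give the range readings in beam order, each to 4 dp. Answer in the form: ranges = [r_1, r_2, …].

ranges = [5.4617, 0.4965, 0.3118]

beam 1: φ=-90°, α=240°
  dir = (cos 240°, sin 240°) = (-0.5000, -0.8660); from cell (7,7)
  next x-line at t=1.1400, next y-line at t=0.8429; Δt_x=2.0000, Δt_y=1.1547
    y: enter (7,6) at t=0.8429
    x: enter (6,6) at t=1.1400
    y: enter (6,5) at t=1.9976
    x: enter (5,5) at t=3.1400
    y: enter (5,4) at t=3.1523
    y: enter (5,3) at t=4.3070
    x: enter (4,3) at t=5.1400
    y: enter (4,2) at t=5.4617 ← occupied
  → r_1 = 5.4617
beam 2: φ=0°, α=330°
  dir = (cos 330°, sin 330°) = (0.8660, -0.5000); from cell (7,7)
  next x-line at t=0.4965, next y-line at t=1.4600; Δt_x=1.1547, Δt_y=2.0000
    x: enter (8,7) at t=0.4965 ← occupied
  → r_2 = 0.4965
beam 3: φ=90°, α=60°
  dir = (cos 60°, sin 60°) = (0.5000, 0.8660); from cell (7,7)
  next x-line at t=0.8600, next y-line at t=0.3118; Δt_x=2.0000, Δt_y=1.1547
    y: enter (7,8) at t=0.3118 ← occupied
  → r_3 = 0.3118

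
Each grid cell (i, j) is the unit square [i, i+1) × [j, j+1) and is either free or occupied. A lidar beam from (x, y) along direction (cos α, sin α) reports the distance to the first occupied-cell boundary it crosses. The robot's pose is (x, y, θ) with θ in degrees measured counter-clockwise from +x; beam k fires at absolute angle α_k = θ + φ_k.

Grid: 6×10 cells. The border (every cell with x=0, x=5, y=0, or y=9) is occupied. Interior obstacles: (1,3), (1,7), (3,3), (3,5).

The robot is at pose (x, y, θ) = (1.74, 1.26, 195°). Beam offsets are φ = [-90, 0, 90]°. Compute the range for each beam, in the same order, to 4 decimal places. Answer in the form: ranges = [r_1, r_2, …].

beam 1: φ=-90°, α=105°
  dir = (cos 105°, sin 105°) = (-0.2588, 0.9659); from cell (1,1)
  next x-line at t=2.8591, next y-line at t=0.7661; Δt_x=3.8637, Δt_y=1.0353
    y: enter (1,2) at t=0.7661
    y: enter (1,3) at t=1.8014 ← occupied
  → r_1 = 1.8014
beam 2: φ=0°, α=195°
  dir = (cos 195°, sin 195°) = (-0.9659, -0.2588); from cell (1,1)
  next x-line at t=0.7661, next y-line at t=1.0046; Δt_x=1.0353, Δt_y=3.8637
    x: enter (0,1) at t=0.7661 ← occupied
  → r_2 = 0.7661
beam 3: φ=90°, α=285°
  dir = (cos 285°, sin 285°) = (0.2588, -0.9659); from cell (1,1)
  next x-line at t=1.0046, next y-line at t=0.2692; Δt_x=3.8637, Δt_y=1.0353
    y: enter (1,0) at t=0.2692 ← occupied
  → r_3 = 0.2692

ranges = [1.8014, 0.7661, 0.2692]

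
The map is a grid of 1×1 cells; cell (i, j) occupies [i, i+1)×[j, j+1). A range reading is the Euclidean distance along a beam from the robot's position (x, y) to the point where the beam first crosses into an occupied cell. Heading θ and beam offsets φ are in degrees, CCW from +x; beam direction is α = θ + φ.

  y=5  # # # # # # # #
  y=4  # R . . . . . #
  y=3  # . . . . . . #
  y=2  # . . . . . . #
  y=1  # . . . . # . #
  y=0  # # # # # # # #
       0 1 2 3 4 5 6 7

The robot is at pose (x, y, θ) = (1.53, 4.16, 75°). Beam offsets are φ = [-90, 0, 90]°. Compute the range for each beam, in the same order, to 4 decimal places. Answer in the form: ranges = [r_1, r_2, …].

beam 1: φ=-90°, α=345°
  dir = (cos 345°, sin 345°) = (0.9659, -0.2588); from cell (1,4)
  next x-line at t=0.4866, next y-line at t=0.6182; Δt_x=1.0353, Δt_y=3.8637
    x: enter (2,4) at t=0.4866
    y: enter (2,3) at t=0.6182
    x: enter (3,3) at t=1.5219
    x: enter (4,3) at t=2.5571
    x: enter (5,3) at t=3.5924
    y: enter (5,2) at t=4.4819
    x: enter (6,2) at t=4.6277
    x: enter (7,2) at t=5.6630 ← occupied
  → r_1 = 5.6630
beam 2: φ=0°, α=75°
  dir = (cos 75°, sin 75°) = (0.2588, 0.9659); from cell (1,4)
  next x-line at t=1.8159, next y-line at t=0.8696; Δt_x=3.8637, Δt_y=1.0353
    y: enter (1,5) at t=0.8696 ← occupied
  → r_2 = 0.8696
beam 3: φ=90°, α=165°
  dir = (cos 165°, sin 165°) = (-0.9659, 0.2588); from cell (1,4)
  next x-line at t=0.5487, next y-line at t=3.2455; Δt_x=1.0353, Δt_y=3.8637
    x: enter (0,4) at t=0.5487 ← occupied
  → r_3 = 0.5487

ranges = [5.6630, 0.8696, 0.5487]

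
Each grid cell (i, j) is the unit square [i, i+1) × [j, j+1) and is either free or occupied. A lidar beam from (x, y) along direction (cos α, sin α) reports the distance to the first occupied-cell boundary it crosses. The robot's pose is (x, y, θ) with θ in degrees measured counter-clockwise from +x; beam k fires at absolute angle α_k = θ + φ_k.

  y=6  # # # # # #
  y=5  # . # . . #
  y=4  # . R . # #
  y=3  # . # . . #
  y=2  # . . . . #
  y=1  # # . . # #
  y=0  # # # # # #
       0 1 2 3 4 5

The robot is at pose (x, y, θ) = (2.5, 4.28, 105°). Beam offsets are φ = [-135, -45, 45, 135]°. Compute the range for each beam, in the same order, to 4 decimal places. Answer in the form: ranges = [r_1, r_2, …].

ranges = [0.5600, 0.8314, 1.7321, 0.3233]

beam 1: φ=-135°, α=330°
  cosα=0.8660 sinα=-0.5000 | (2,4) | tMaxX 0.5774 tMaxY 0.5600 | tΔX 1.1547 tΔY 2.0000
    t=0.5600 [y] (2,3) — stop
  → r_1 = 0.5600
beam 2: φ=-45°, α=60°
  cosα=0.5000 sinα=0.8660 | (2,4) | tMaxX 1.0000 tMaxY 0.8314 | tΔX 2.0000 tΔY 1.1547
    t=0.8314 [y] (2,5) — stop
  → r_2 = 0.8314
beam 3: φ=45°, α=150°
  cosα=-0.8660 sinα=0.5000 | (2,4) | tMaxX 0.5774 tMaxY 1.4400 | tΔX 1.1547 tΔY 2.0000
    t=0.5774 [x] (1,4)
    t=1.4400 [y] (1,5)
    t=1.7321 [x] (0,5) — stop
  → r_3 = 1.7321
beam 4: φ=135°, α=240°
  cosα=-0.5000 sinα=-0.8660 | (2,4) | tMaxX 1.0000 tMaxY 0.3233 | tΔX 2.0000 tΔY 1.1547
    t=0.3233 [y] (2,3) — stop
  → r_4 = 0.3233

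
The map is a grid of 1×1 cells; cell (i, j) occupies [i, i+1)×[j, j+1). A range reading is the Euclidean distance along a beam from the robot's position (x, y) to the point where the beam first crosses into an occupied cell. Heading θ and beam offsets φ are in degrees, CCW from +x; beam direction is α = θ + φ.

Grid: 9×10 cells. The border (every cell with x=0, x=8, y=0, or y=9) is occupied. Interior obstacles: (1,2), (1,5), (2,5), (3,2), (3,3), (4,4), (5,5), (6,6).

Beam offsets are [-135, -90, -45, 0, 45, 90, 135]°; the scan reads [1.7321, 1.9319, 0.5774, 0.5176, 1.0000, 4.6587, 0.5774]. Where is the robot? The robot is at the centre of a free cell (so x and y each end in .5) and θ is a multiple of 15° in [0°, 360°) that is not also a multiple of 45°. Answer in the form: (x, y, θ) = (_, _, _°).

The pose lattice has 48·16 = 768 candidates. Test each by forward raycasting.
  (3.5, 6.5, 30°): beam 1 = 5.6940 ≠ 1.7321 ✗
  (4.5, 5.5, 60°): beam 1 = 0.5176 ≠ 1.7321 ✗
  (1.5, 8.5, 345°): beam 1 = 0.5774 ≠ 1.7321 ✗
  (1.5, 7.5, 300°): beam 1 = 0.5176 ≠ 1.7321 ✗
  …
  (3.5, 1.5, 285°): r_1=1.7321, r_2=1.9319, r_3=0.5774, r_4=0.5176, r_5=1.0000, r_6=4.6587, r_7=0.5774 — all match ✓
No second candidate reproduces the full scan.

(x, y, θ) = (3.5, 1.5, 285°)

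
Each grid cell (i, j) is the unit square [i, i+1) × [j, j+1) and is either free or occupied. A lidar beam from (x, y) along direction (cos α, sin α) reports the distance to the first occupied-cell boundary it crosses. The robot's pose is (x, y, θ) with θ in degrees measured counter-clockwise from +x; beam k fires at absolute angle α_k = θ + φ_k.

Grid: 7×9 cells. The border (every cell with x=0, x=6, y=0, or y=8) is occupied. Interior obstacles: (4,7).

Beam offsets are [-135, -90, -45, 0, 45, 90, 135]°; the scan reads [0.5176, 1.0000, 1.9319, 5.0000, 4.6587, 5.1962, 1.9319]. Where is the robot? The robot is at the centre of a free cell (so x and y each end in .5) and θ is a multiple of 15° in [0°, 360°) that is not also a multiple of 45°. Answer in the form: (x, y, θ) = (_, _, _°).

(x, y, θ) = (5.5, 5.5, 150°)

The pose lattice has 34·16 = 544 candidates. Test each by forward raycasting.
  (2.5, 1.5, 285°): beam 1 = 1.7321 ≠ 0.5176 ✗
  (1.5, 7.5, 330°): beam 3 = 6.7293 ≠ 1.9319 ✗
  (3.5, 2.5, 60°): beam 1 = 1.5529 ≠ 0.5176 ✗
  (5.5, 5.5, 195°): beam 1 = 1.0000 ≠ 0.5176 ✗
  …
  (5.5, 5.5, 150°): r_1=0.5176, r_2=1.0000, r_3=1.9319, r_4=5.0000, r_5=4.6587, r_6=5.1962, r_7=1.9319 — all match ✓
No second candidate reproduces the full scan.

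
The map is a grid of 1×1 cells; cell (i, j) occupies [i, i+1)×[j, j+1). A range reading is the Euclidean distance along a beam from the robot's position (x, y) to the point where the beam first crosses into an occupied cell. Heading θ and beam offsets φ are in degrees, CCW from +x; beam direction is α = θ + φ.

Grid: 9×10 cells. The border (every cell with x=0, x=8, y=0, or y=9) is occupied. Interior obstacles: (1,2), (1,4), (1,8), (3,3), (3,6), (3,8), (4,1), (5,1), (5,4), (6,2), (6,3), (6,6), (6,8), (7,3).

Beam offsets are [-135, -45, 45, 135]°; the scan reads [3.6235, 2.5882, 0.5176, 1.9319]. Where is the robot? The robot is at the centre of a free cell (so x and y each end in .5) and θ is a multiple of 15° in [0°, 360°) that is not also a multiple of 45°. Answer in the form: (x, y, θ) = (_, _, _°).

Candidates: 42 free-cell centres × 16 headings = 672 poses. Raycast each; keep the one whose scan matches to 4 dp.
  (5.5, 3.5, 75°): beam 1 = 1.0000 ≠ 3.6235 ✗
  (6.5, 4.5, 240°): beam 1 = 1.5529 ≠ 3.6235 ✗
  (6.5, 7.5, 105°): beam 1 = 1.7321 ≠ 3.6235 ✗
  (1.5, 6.5, 330°): beam 1 = 0.5176 ≠ 3.6235 ✗
  (3.5, 1.5, 75°): beam 1 = 0.5774 ≠ 3.6235 ✗
  …
  (4.5, 4.5, 330°): r_1=3.6235, r_2=2.5882, r_3=0.5176, r_4=1.9319 — all match ✓
Unique over the lattice → pose = (4.5, 4.5, 330°).

(x, y, θ) = (4.5, 4.5, 330°)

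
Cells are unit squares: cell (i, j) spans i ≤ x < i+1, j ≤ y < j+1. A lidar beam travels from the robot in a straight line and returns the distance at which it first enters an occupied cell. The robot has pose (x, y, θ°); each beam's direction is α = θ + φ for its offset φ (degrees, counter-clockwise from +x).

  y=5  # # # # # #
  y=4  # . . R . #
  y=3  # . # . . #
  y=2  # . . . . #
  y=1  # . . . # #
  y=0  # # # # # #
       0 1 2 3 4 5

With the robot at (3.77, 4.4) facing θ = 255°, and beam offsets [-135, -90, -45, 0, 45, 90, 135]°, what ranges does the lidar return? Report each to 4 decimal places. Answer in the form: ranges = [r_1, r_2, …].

beam 1: φ=-135°, α=120°
  d=(-0.5000,0.8660)  start (3,4)  tX=1.5400 tY=0.6928  stride 1/|dx|=2.0000 1/|dy|=1.1547
    cross y-line → (3,5), t=0.6928 (wall)
  → r_1 = 0.6928
beam 2: φ=-90°, α=165°
  d=(-0.9659,0.2588)  start (3,4)  tX=0.7972 tY=2.3182  stride 1/|dx|=1.0353 1/|dy|=3.8637
    cross x-line → (2,4), t=0.7972
    cross x-line → (1,4), t=1.8324
    cross y-line → (1,5), t=2.3182 (wall)
  → r_2 = 2.3182
beam 3: φ=-45°, α=210°
  d=(-0.8660,-0.5000)  start (3,4)  tX=0.8891 tY=0.8000  stride 1/|dx|=1.1547 1/|dy|=2.0000
    cross y-line → (3,3), t=0.8000
    cross x-line → (2,3), t=0.8891 (wall)
  → r_3 = 0.8891
beam 4: φ=0°, α=255°
  d=(-0.2588,-0.9659)  start (3,4)  tX=2.9751 tY=0.4141  stride 1/|dx|=3.8637 1/|dy|=1.0353
    cross y-line → (3,3), t=0.4141
    cross y-line → (3,2), t=1.4494
    cross y-line → (3,1), t=2.4847
    cross x-line → (2,1), t=2.9751
    cross y-line → (2,0), t=3.5199 (wall)
  → r_4 = 3.5199
beam 5: φ=45°, α=300°
  d=(0.5000,-0.8660)  start (3,4)  tX=0.4600 tY=0.4619  stride 1/|dx|=2.0000 1/|dy|=1.1547
    cross x-line → (4,4), t=0.4600
    cross y-line → (4,3), t=0.4619
    cross y-line → (4,2), t=1.6166
    cross x-line → (5,2), t=2.4600 (wall)
  → r_5 = 2.4600
beam 6: φ=90°, α=345°
  d=(0.9659,-0.2588)  start (3,4)  tX=0.2381 tY=1.5455  stride 1/|dx|=1.0353 1/|dy|=3.8637
    cross x-line → (4,4), t=0.2381
    cross x-line → (5,4), t=1.2734 (wall)
  → r_6 = 1.2734
beam 7: φ=135°, α=30°
  d=(0.8660,0.5000)  start (3,4)  tX=0.2656 tY=1.2000  stride 1/|dx|=1.1547 1/|dy|=2.0000
    cross x-line → (4,4), t=0.2656
    cross y-line → (4,5), t=1.2000 (wall)
  → r_7 = 1.2000

ranges = [0.6928, 2.3182, 0.8891, 3.5199, 2.4600, 1.2734, 1.2000]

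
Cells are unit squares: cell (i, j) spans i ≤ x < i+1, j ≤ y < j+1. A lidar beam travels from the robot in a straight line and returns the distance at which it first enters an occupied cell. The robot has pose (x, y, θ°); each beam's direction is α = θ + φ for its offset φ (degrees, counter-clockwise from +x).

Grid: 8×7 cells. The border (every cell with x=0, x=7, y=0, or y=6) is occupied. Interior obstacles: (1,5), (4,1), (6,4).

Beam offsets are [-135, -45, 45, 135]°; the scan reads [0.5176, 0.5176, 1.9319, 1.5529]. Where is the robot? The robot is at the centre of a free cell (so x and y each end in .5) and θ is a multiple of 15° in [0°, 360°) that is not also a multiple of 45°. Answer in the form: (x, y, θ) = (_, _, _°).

(x, y, θ) = (6.5, 1.5, 30°)

The pose lattice has 27·16 = 432 candidates. Test each by forward raycasting.
  (4.5, 2.5, 195°): beam 1 = 4.0415 ≠ 0.5176 ✗
  (4.5, 3.5, 150°): beam 1 = 1.9319 ≠ 0.5176 ✗
  (5.5, 2.5, 330°): beam 1 = 4.6587 ≠ 0.5176 ✗
  (2.5, 4.5, 105°): beam 1 = 5.1962 ≠ 0.5176 ✗
  …
  (6.5, 1.5, 30°): r_1=0.5176, r_2=0.5176, r_3=1.9319, r_4=1.5529 — all match ✓
Only this pose fits every beam.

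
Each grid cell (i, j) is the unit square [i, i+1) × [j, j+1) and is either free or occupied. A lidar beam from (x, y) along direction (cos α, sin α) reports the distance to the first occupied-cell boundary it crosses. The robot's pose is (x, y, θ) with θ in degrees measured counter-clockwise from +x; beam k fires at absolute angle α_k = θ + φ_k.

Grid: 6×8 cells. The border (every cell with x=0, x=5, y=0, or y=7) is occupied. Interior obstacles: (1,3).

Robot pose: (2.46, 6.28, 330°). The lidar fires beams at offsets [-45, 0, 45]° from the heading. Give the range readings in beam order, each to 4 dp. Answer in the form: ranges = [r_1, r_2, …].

beam 1: φ=-45°, α=285°
  dir = (cos 285°, sin 285°) = (0.2588, -0.9659); from cell (2,6)
  next x-line at t=2.0864, next y-line at t=0.2899; Δt_x=3.8637, Δt_y=1.0353
    y: enter (2,5) at t=0.2899
    y: enter (2,4) at t=1.3252
    x: enter (3,4) at t=2.0864
    y: enter (3,3) at t=2.3604
    y: enter (3,2) at t=3.3957
    y: enter (3,1) at t=4.4310
    y: enter (3,0) at t=5.4663 ← occupied
  → r_1 = 5.4663
beam 2: φ=0°, α=330°
  dir = (cos 330°, sin 330°) = (0.8660, -0.5000); from cell (2,6)
  next x-line at t=0.6235, next y-line at t=0.5600; Δt_x=1.1547, Δt_y=2.0000
    y: enter (2,5) at t=0.5600
    x: enter (3,5) at t=0.6235
    x: enter (4,5) at t=1.7782
    y: enter (4,4) at t=2.5600
    x: enter (5,4) at t=2.9329 ← occupied
  → r_2 = 2.9329
beam 3: φ=45°, α=15°
  dir = (cos 15°, sin 15°) = (0.9659, 0.2588); from cell (2,6)
  next x-line at t=0.5590, next y-line at t=2.7819; Δt_x=1.0353, Δt_y=3.8637
    x: enter (3,6) at t=0.5590
    x: enter (4,6) at t=1.5943
    x: enter (5,6) at t=2.6296 ← occupied
  → r_3 = 2.6296

ranges = [5.4663, 2.9329, 2.6296]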